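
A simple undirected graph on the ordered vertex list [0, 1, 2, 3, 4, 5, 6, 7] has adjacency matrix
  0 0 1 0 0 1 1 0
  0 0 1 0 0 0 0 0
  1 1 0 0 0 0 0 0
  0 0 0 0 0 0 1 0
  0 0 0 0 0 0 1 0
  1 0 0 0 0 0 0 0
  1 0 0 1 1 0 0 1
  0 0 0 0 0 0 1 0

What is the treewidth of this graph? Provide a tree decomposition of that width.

Treewidth 1.
One such decomposition:
Bags: B1 = {0, 6}  B2 = {4, 6}  B3 = {0, 2}  B4 = {1, 2}  B5 = {6, 7}  B6 = {0, 5}  B7 = {3, 6}
Tree: B1–B2, B1–B3, B3–B4, B1–B5, B3–B6, B5–B7

Each bag holds 2 vertices, so the decomposition has width 1, which upper-bounds the treewidth. G has an edge, so its treewidth is at least 1. Hence tw(G) = 1 exactly.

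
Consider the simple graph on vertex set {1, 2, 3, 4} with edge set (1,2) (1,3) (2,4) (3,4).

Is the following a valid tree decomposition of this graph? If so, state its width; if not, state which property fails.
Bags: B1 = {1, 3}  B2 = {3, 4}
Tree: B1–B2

A tree decomposition must satisfy three properties: every vertex lies in some bag; for every edge, both endpoints lie together in some bag; and for every vertex, the bags containing it form a connected subtree. Here vertex 2 appears in no bag, so the decomposition is invalid.

No — vertex 2 appears in no bag.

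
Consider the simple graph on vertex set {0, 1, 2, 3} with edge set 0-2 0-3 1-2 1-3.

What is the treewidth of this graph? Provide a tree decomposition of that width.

Each bag holds 3 vertices, so the decomposition has width 2, which upper-bounds the treewidth. For the lower bound, G contains the cycle 1–2–0–3–1, so G is not a forest; only forests have treewidth ≤ 1, hence tw(G) ≥ 2. Therefore the treewidth is 2.

Treewidth 2.
One such decomposition:
Bags: B1 = {0, 1, 2}  B2 = {0, 1, 3}
Tree: B1–B2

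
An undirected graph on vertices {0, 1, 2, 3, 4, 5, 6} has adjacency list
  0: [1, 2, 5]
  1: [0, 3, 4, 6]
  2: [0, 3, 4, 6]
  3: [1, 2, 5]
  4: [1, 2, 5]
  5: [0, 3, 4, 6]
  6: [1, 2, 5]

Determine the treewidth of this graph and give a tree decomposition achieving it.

Each bag holds 4 vertices, so the decomposition has width 3, which upper-bounds the treewidth. For the lower bound: the 4 vertex sets {1,6}, {3,5}, {2}, {0} are disjoint, each induces a connected subgraph, and every pair is joined by at least one edge of G. Contracting each set to a single vertex therefore yields K_{4} as a minor, and since treewidth is minor-monotone, tw(G) ≥ tw(K_{4}) = 3. Combining the bounds, tw(G) = 3.

Treewidth 3.
One such decomposition:
Bags: B1 = {1, 2, 5, 6}  B2 = {1, 2, 3, 5}  B3 = {0, 1, 2, 5}  B4 = {1, 2, 4, 5}
Tree: B1–B2, B2–B3, B3–B4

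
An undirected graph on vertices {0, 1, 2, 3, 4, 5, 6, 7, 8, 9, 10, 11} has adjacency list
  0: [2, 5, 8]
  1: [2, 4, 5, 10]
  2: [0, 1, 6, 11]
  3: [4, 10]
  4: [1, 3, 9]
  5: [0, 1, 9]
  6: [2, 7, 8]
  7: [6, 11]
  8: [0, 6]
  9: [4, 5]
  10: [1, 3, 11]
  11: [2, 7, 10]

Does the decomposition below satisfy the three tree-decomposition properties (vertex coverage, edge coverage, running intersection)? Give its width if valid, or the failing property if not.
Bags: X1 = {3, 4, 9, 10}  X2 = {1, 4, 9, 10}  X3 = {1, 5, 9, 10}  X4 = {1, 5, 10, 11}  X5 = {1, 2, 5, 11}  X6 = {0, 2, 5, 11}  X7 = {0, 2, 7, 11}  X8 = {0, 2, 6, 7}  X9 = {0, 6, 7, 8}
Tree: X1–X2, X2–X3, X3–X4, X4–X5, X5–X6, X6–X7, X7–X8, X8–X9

Yes; width 3.

Every vertex of G appears in some bag (union = {0, 1, 2, 3, 4, 5, 6, 7, 8, 9, 10, 11}); every edge is covered by a bag; and for each vertex v the set of bags containing v is connected in the bag tree. The decomposition is therefore valid. The largest bag has 4 vertices, so the width is 3.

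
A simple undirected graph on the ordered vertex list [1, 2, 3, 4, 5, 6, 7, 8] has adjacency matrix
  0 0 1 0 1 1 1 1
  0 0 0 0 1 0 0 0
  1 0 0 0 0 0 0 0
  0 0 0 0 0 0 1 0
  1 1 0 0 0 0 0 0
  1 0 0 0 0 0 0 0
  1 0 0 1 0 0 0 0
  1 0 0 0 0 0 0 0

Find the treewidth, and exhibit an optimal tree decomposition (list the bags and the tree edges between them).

The largest bag has 2 vertices, giving width 1; this decomposition certifies tw(G) ≤ 1. Any graph with an edge has treewidth ≥ 1, and G has the edge 1–5. Therefore the treewidth is 1.

Treewidth 1.
Bags: B1 = {1, 5}  B2 = {1, 8}  B3 = {1, 7}  B4 = {1, 3}  B5 = {1, 6}  B6 = {4, 7}  B7 = {2, 5}
Tree: B1–B2, B1–B3, B1–B4, B2–B5, B3–B6, B1–B7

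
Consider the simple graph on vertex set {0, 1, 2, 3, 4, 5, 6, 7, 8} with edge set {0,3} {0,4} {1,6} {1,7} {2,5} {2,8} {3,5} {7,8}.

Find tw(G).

A width-1 tree decomposition is:
Bags: B1 = {0, 4}  B2 = {0, 3}  B3 = {3, 5}  B4 = {2, 5}  B5 = {2, 8}  B6 = {7, 8}  B7 = {1, 7}  B8 = {1, 6}
Tree: B1–B2, B2–B3, B3–B4, B4–B5, B5–B6, B6–B7, B7–B8
The largest bag has 2 vertices, giving width 1; this decomposition certifies tw(G) ≤ 1. Since G has at least one edge (e.g. 4–0), it is not an edgeless graph, so tw(G) ≥ 1. Hence tw(G) = 1 exactly.

1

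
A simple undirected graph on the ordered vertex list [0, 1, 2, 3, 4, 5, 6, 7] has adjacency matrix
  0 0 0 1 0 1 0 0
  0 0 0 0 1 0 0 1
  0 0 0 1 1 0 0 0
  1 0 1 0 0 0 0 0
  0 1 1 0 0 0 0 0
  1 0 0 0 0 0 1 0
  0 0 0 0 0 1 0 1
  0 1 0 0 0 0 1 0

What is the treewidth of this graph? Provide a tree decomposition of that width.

Treewidth 2.
One such decomposition:
Bags: B1 = {1, 6, 7}  B2 = {1, 4, 6}  B3 = {2, 4, 6}  B4 = {2, 3, 6}  B5 = {0, 3, 6}  B6 = {0, 5, 6}
Tree: B1–B2, B2–B3, B3–B4, B4–B5, B5–B6

Every bag has size at most 3, so the width is 3 − 1 = 2 and tw(G) ≤ 2. Since 6–7–1–4–2–3–0–5–6 is a cycle in G, G is not acyclic. Forests are exactly the graphs of treewidth ≤ 1, so tw(G) ≥ 2. The upper and lower bounds meet at 2, so that is the treewidth.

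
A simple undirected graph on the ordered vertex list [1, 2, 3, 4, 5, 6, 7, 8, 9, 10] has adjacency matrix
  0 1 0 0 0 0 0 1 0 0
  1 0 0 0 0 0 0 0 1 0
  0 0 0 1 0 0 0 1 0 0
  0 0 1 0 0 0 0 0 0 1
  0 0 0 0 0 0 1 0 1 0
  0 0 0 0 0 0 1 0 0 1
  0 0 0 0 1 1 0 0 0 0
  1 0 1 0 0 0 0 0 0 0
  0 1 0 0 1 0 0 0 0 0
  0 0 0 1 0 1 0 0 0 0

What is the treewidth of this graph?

2

A width-2 tree decomposition is:
Bags: B1 = {4, 6, 10}  B2 = {3, 4, 6}  B3 = {3, 6, 8}  B4 = {1, 6, 8}  B5 = {1, 2, 6}  B6 = {2, 6, 9}  B7 = {5, 6, 9}  B8 = {5, 6, 7}
Tree: B1–B2, B2–B3, B3–B4, B4–B5, B5–B6, B6–B7, B7–B8
Each bag holds 3 vertices, so the decomposition has width 2, which upper-bounds the treewidth. For the lower bound, G contains the cycle 6–10–4–3–8–1–2–9–5–7–6, so G is not a forest; only forests have treewidth ≤ 1, hence tw(G) ≥ 2. Combining the bounds, tw(G) = 2.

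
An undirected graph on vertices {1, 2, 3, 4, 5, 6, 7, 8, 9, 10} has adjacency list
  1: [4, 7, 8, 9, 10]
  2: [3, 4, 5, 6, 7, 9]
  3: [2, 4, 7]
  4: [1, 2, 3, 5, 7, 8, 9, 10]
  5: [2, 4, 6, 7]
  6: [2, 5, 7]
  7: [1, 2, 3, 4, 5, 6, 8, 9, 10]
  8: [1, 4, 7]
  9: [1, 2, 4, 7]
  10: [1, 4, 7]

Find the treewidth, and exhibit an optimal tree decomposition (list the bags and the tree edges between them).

Treewidth 3.
Bags: B1 = {1, 4, 7, 9}  B2 = {2, 4, 7, 9}  B3 = {2, 3, 4, 7}  B4 = {1, 4, 7, 10}  B5 = {2, 4, 5, 7}  B6 = {2, 5, 6, 7}  B7 = {1, 4, 7, 8}
Tree: B1–B2, B2–B3, B1–B4, B2–B5, B5–B6, B4–B7

Each bag holds 4 vertices, so the decomposition has width 3, which upper-bounds the treewidth. For the lower bound, the 4 vertices {1, 4, 7, 8} are pairwise adjacent, and any tree decomposition puts a clique entirely inside one bag — forcing width ≥ 3. Hence tw(G) = 3 exactly.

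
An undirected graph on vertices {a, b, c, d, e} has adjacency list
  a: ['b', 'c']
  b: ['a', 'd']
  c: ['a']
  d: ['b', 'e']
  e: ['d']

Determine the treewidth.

1

A width-1 tree decomposition is:
Bags: B1 = {a, c}  B2 = {a, b}  B3 = {b, d}  B4 = {d, e}
Tree: B1–B2, B2–B3, B3–B4
The largest bag has 2 vertices, giving width 1; this decomposition certifies tw(G) ≤ 1. Any graph with an edge has treewidth ≥ 1, and G has the edge c–a. Hence tw(G) = 1 exactly.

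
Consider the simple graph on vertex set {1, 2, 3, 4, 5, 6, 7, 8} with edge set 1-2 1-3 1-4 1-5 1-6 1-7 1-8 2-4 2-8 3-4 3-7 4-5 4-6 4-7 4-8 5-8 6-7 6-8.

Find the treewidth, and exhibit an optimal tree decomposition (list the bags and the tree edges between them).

The largest bag has 4 vertices, giving width 3; this decomposition certifies tw(G) ≤ 3. Conversely, {1, 2, 4, 8} is a clique of size 4, and the vertices of any clique must share a bag in every tree decomposition; so some bag has ≥ 4 vertices and tw(G) ≥ 3. Hence tw(G) = 3 exactly.

Treewidth 3.
One such decomposition:
Bags: B1 = {1, 4, 6, 8}  B2 = {1, 4, 5, 8}  B3 = {1, 4, 6, 7}  B4 = {1, 3, 4, 7}  B5 = {1, 2, 4, 8}
Tree: B1–B2, B1–B3, B3–B4, B1–B5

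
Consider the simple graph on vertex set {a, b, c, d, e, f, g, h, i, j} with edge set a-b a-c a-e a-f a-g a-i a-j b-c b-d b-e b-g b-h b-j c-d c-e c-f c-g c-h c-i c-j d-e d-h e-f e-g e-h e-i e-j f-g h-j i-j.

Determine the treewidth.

4

A width-4 tree decomposition is:
Bags: B1 = {b, c, e, h, j}  B2 = {a, b, c, e, j}  B3 = {b, c, d, e, h}  B4 = {a, c, e, i, j}  B5 = {a, b, c, e, g}  B6 = {a, c, e, f, g}
Tree: B1–B2, B1–B3, B2–B4, B2–B5, B5–B6
Each bag holds 5 vertices, so the decomposition has width 4, which upper-bounds the treewidth. On the other hand G contains the 5-clique {a, c, e, f, g}. A clique must lie in a single bag of any decomposition, so no decomposition can have width below 4. Hence tw(G) = 4 exactly.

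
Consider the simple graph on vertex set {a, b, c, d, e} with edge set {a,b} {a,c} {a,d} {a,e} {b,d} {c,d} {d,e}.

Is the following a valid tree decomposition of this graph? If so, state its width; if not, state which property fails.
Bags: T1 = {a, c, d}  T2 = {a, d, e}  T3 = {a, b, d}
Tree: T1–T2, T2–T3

Yes; width 2.

Every vertex of G appears in some bag (union = {a, b, c, d, e}); every edge is covered by a bag; and for each vertex v the set of bags containing v is connected in the bag tree. The decomposition is therefore valid. The largest bag has 3 vertices, so the width is 2.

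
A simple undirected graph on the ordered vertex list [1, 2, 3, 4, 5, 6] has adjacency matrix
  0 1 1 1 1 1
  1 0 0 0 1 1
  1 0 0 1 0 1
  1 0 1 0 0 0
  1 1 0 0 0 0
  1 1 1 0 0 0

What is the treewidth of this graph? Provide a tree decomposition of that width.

Treewidth 2.
One such decomposition:
Bags: B1 = {1, 3, 6}  B2 = {1, 2, 6}  B3 = {1, 3, 4}  B4 = {1, 2, 5}
Tree: B1–B2, B1–B3, B2–B4

The largest bag has 3 vertices, giving width 2; this decomposition certifies tw(G) ≤ 2. On the other hand G contains the 3-clique {1, 2, 5}. A clique must lie in a single bag of any decomposition, so no decomposition can have width below 2. Combining the bounds, tw(G) = 2.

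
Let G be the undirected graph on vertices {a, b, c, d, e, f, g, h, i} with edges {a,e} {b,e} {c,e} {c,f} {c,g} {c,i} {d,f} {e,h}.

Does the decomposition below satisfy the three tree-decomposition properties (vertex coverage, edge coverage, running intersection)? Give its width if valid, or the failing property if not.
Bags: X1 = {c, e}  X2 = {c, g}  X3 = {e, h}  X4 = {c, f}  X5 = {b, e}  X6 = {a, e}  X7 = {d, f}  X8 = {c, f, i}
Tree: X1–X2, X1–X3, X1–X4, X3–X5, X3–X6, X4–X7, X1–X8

No — bags containing vertex f are not connected in the tree.

A tree decomposition must satisfy three properties: every vertex lies in some bag; for every edge, both endpoints lie together in some bag; and for every vertex, the bags containing it form a connected subtree. Here bags containing vertex f are not connected in the tree, so the decomposition is invalid.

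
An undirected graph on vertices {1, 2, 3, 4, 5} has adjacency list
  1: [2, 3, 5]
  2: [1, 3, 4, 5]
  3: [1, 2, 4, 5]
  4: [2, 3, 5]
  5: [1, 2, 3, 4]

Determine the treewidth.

A width-3 tree decomposition is:
Bags: B1 = {2, 3, 4, 5}  B2 = {1, 2, 3, 5}
Tree: B1–B2
Every bag has size at most 4, so the width is 4 − 1 = 3 and tw(G) ≤ 3. On the other hand G contains the 4-clique {1, 2, 3, 5}. A clique must lie in a single bag of any decomposition, so no decomposition can have width below 3. Hence tw(G) = 3 exactly.

3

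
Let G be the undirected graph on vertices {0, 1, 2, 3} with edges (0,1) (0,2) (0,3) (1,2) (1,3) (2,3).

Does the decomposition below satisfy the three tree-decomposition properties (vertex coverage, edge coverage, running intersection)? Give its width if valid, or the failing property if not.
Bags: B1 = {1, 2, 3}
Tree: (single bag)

A tree decomposition must satisfy three properties: every vertex lies in some bag; for every edge, both endpoints lie together in some bag; and for every vertex, the bags containing it form a connected subtree. Here vertex 0 appears in no bag, so the decomposition is invalid.

No — vertex 0 appears in no bag.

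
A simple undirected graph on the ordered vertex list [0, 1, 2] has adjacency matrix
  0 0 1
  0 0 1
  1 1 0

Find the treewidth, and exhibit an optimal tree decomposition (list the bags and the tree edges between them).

Treewidth 1.
Bags: B1 = {1, 2}  B2 = {0, 2}
Tree: B1–B2

Each bag holds 2 vertices, so the decomposition has width 1, which upper-bounds the treewidth. Since G has at least one edge (e.g. 2–1), it is not an edgeless graph, so tw(G) ≥ 1. Combining the bounds, tw(G) = 1.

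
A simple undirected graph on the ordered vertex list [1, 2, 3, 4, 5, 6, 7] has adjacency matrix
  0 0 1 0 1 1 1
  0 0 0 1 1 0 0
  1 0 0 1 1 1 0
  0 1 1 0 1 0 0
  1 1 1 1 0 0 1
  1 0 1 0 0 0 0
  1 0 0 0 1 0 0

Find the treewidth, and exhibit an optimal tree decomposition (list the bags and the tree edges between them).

Every bag has size at most 3, so the width is 3 − 1 = 2 and tw(G) ≤ 2. On the other hand G contains the 3-clique {1, 3, 5}. A clique must lie in a single bag of any decomposition, so no decomposition can have width below 2. The upper and lower bounds meet at 2, so that is the treewidth.

Treewidth 2.
One optimal decomposition is:
Bags: B1 = {2, 4, 5}  B2 = {3, 4, 5}  B3 = {1, 3, 5}  B4 = {1, 3, 6}  B5 = {1, 5, 7}
Tree: B1–B2, B2–B3, B3–B4, B3–B5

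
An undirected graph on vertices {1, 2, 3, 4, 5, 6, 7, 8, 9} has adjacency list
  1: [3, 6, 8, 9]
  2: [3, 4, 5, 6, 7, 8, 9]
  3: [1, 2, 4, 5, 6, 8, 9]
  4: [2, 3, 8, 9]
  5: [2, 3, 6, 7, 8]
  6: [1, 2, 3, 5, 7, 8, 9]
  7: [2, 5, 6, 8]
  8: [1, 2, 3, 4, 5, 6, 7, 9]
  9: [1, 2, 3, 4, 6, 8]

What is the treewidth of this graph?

4

A width-4 tree decomposition is:
Bags: B1 = {2, 5, 6, 7, 8}  B2 = {2, 3, 5, 6, 8}  B3 = {2, 3, 6, 8, 9}  B4 = {1, 3, 6, 8, 9}  B5 = {2, 3, 4, 8, 9}
Tree: B1–B2, B2–B3, B3–B4, B3–B5
Every bag has size at most 5, so the width is 5 − 1 = 4 and tw(G) ≤ 4. For the lower bound, the 5 vertices {1, 3, 6, 8, 9} are pairwise adjacent, and any tree decomposition puts a clique entirely inside one bag — forcing width ≥ 4. Combining the bounds, tw(G) = 4.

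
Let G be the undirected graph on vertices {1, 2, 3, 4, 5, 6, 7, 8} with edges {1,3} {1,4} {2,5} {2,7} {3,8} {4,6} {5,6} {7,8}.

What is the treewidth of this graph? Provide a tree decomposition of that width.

Each bag holds 3 vertices, so the decomposition has width 2, which upper-bounds the treewidth. For the lower bound, G contains the cycle 3–8–7–2–5–6–4–1–3, so G is not a forest; only forests have treewidth ≤ 1, hence tw(G) ≥ 2. Combining the bounds, tw(G) = 2.

Treewidth 2.
Bags: B1 = {3, 7, 8}  B2 = {2, 3, 7}  B3 = {2, 3, 5}  B4 = {3, 5, 6}  B5 = {3, 4, 6}  B6 = {1, 3, 4}
Tree: B1–B2, B2–B3, B3–B4, B4–B5, B5–B6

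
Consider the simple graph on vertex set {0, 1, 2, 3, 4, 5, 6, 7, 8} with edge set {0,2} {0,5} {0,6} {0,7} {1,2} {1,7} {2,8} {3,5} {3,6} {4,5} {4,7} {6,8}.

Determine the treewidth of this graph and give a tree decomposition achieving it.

Treewidth 3.
One such decomposition:
Bags: B1 = {1, 2, 4, 7}  B2 = {0, 2, 4, 7}  B3 = {0, 2, 4, 5}  B4 = {0, 2, 5, 8}  B5 = {0, 5, 6, 8}  B6 = {3, 5, 6, 8}
Tree: B1–B2, B2–B3, B3–B4, B4–B5, B5–B6

Each bag holds 4 vertices, so the decomposition has width 3, which upper-bounds the treewidth. For the lower bound: the 4 vertex sets {1,4,7}, {2}, {0}, {3,5,6,8} are disjoint, each induces a connected subgraph, and every pair is joined by at least one edge of G. Contracting each set to a single vertex therefore yields K_{4} as a minor, and since treewidth is minor-monotone, tw(G) ≥ tw(K_{4}) = 3. The upper and lower bounds meet at 3, so that is the treewidth.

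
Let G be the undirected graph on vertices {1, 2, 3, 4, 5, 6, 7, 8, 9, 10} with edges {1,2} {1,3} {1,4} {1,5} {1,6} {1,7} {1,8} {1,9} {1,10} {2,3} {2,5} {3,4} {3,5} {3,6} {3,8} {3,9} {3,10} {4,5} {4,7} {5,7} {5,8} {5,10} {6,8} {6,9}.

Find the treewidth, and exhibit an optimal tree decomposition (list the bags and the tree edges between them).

Each bag holds 4 vertices, so the decomposition has width 3, which upper-bounds the treewidth. Conversely, {1, 3, 6, 9} is a clique of size 4, and the vertices of any clique must share a bag in every tree decomposition; so some bag has ≥ 4 vertices and tw(G) ≥ 3. The upper and lower bounds meet at 3, so that is the treewidth.

Treewidth 3.
One optimal decomposition is:
Bags: B1 = {1, 3, 5, 8}  B2 = {1, 3, 5, 10}  B3 = {1, 3, 6, 8}  B4 = {1, 2, 3, 5}  B5 = {1, 3, 4, 5}  B6 = {1, 4, 5, 7}  B7 = {1, 3, 6, 9}
Tree: B1–B2, B1–B3, B2–B4, B4–B5, B5–B6, B3–B7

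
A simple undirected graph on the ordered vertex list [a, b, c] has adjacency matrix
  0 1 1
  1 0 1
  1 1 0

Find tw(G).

A width-2 tree decomposition is:
Bags: B1 = {a, b, c}
Tree: (single bag)
A single bag containing all 3 vertices is trivially a valid decomposition of width 2. Conversely, {a, b, c} is a clique of size 3, and the vertices of any clique must share a bag in every tree decomposition; so some bag has ≥ 3 vertices and tw(G) ≥ 2. Combining the bounds, tw(G) = 2.

2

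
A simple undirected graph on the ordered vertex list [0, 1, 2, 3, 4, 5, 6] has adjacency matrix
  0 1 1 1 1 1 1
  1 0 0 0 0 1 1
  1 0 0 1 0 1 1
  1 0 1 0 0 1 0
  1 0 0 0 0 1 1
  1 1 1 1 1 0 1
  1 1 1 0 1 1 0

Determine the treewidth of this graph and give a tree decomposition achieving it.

Treewidth 3.
One such decomposition:
Bags: B1 = {0, 4, 5, 6}  B2 = {0, 2, 5, 6}  B3 = {0, 2, 3, 5}  B4 = {0, 1, 5, 6}
Tree: B1–B2, B2–B3, B1–B4

Every bag has size at most 4, so the width is 4 − 1 = 3 and tw(G) ≤ 3. On the other hand G contains the 4-clique {0, 2, 3, 5}. A clique must lie in a single bag of any decomposition, so no decomposition can have width below 3. Therefore the treewidth is 3.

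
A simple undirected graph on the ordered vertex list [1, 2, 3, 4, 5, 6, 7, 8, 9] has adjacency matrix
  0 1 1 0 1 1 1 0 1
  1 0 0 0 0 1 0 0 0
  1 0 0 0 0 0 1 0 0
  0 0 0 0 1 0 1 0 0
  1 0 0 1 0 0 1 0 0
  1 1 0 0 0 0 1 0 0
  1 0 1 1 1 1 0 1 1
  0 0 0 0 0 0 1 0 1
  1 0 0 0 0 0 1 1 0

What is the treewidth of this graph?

A width-2 tree decomposition is:
Bags: B1 = {1, 5, 7}  B2 = {1, 7, 9}  B3 = {1, 6, 7}  B4 = {1, 2, 6}  B5 = {7, 8, 9}  B6 = {4, 5, 7}  B7 = {1, 3, 7}
Tree: B1–B2, B2–B3, B3–B4, B2–B5, B1–B6, B1–B7
Each bag holds 3 vertices, so the decomposition has width 2, which upper-bounds the treewidth. For the lower bound, the 3 vertices {1, 2, 6} are pairwise adjacent, and any tree decomposition puts a clique entirely inside one bag — forcing width ≥ 2. Hence tw(G) = 2 exactly.

2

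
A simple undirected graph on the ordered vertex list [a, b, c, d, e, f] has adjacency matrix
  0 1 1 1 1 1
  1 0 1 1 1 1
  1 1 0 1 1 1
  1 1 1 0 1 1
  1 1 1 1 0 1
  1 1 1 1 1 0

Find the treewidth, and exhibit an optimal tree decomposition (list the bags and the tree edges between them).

A single bag containing all 6 vertices is trivially a valid decomposition of width 5. On the other hand G contains the 6-clique {a, b, c, d, e, f}. A clique must lie in a single bag of any decomposition, so no decomposition can have width below 5. Combining the bounds, tw(G) = 5.

Treewidth 5.
One optimal decomposition is:
Bags: B1 = {a, b, c, d, e, f}
Tree: (single bag)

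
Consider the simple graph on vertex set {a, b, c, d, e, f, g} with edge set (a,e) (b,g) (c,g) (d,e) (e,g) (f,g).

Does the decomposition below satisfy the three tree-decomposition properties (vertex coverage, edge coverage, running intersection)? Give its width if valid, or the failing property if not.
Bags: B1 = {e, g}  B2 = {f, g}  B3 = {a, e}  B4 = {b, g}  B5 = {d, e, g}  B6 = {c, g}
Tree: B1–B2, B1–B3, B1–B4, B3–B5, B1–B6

No — bags containing vertex g are not connected in the tree.

A tree decomposition must satisfy three properties: every vertex lies in some bag; for every edge, both endpoints lie together in some bag; and for every vertex, the bags containing it form a connected subtree. Here bags containing vertex g are not connected in the tree, so the decomposition is invalid.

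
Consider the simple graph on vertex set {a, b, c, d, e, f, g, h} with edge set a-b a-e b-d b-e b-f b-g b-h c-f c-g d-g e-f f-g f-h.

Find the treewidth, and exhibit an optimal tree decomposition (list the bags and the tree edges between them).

Treewidth 2.
One such decomposition:
Bags: B1 = {c, f, g}  B2 = {b, f, g}  B3 = {b, f, h}  B4 = {b, e, f}  B5 = {a, b, e}  B6 = {b, d, g}
Tree: B1–B2, B2–B3, B3–B4, B4–B5, B2–B6

Every bag has size at most 3, so the width is 3 − 1 = 2 and tw(G) ≤ 2. Conversely, {c, f, g} is a clique of size 3, and the vertices of any clique must share a bag in every tree decomposition; so some bag has ≥ 3 vertices and tw(G) ≥ 2. Therefore the treewidth is 2.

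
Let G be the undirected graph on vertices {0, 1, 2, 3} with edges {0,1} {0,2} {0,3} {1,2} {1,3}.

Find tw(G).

2

A width-2 tree decomposition is:
Bags: B1 = {0, 1, 2}  B2 = {0, 1, 3}
Tree: B1–B2
The largest bag has 3 vertices, giving width 2; this decomposition certifies tw(G) ≤ 2. For the lower bound, the 3 vertices {0, 1, 2} are pairwise adjacent, and any tree decomposition puts a clique entirely inside one bag — forcing width ≥ 2. Combining the bounds, tw(G) = 2.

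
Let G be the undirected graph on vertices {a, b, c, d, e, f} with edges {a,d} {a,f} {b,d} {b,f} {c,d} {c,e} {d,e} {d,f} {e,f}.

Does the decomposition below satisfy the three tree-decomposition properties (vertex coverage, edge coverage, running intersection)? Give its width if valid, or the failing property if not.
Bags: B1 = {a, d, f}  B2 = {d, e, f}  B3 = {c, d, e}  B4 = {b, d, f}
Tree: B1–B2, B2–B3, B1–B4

Every vertex of G appears in some bag (union = {a, b, c, d, e, f}); every edge is covered by a bag; and for each vertex v the set of bags containing v is connected in the bag tree. The decomposition is therefore valid. The largest bag has 3 vertices, so the width is 2.

Yes; width 2.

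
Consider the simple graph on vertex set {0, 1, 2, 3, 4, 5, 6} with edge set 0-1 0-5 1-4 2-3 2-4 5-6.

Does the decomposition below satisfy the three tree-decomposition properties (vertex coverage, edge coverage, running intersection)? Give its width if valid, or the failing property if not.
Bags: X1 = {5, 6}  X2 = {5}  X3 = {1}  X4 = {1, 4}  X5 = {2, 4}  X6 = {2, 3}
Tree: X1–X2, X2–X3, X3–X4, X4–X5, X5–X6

A tree decomposition must satisfy three properties: every vertex lies in some bag; for every edge, both endpoints lie together in some bag; and for every vertex, the bags containing it form a connected subtree. Here vertex 0 appears in no bag, so the decomposition is invalid.

No — vertex 0 appears in no bag.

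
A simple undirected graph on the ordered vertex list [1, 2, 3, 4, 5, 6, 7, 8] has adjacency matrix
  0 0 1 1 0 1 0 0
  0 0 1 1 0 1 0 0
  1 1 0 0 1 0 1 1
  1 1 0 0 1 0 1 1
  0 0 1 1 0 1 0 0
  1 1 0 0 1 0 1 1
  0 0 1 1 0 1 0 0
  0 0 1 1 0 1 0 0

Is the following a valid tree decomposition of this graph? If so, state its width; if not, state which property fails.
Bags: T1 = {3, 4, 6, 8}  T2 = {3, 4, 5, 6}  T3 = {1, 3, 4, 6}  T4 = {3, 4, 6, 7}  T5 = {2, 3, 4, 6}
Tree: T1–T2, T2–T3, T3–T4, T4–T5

Yes; width 3.

Every vertex of G appears in some bag (union = {1, 2, 3, 4, 5, 6, 7, 8}); every edge is covered by a bag; and for each vertex v the set of bags containing v is connected in the bag tree. The decomposition is therefore valid. The largest bag has 4 vertices, so the width is 3.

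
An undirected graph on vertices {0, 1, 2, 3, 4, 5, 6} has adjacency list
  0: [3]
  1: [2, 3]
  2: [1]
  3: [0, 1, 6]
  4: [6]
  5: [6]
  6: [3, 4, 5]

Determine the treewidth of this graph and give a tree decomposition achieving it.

Every bag has size at most 2, so the width is 2 − 1 = 1 and tw(G) ≤ 1. Since G has at least one edge (e.g. 4–6), it is not an edgeless graph, so tw(G) ≥ 1. The upper and lower bounds meet at 1, so that is the treewidth.

Treewidth 1.
Bags: B1 = {4, 6}  B2 = {3, 6}  B3 = {1, 3}  B4 = {5, 6}  B5 = {0, 3}  B6 = {1, 2}
Tree: B1–B2, B2–B3, B2–B4, B2–B5, B3–B6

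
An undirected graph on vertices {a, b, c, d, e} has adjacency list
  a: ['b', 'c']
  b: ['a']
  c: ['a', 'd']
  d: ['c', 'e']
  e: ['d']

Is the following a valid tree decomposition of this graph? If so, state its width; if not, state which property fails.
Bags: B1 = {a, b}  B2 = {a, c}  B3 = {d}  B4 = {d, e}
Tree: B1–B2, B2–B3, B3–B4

A tree decomposition must satisfy three properties: every vertex lies in some bag; for every edge, both endpoints lie together in some bag; and for every vertex, the bags containing it form a connected subtree. Here edge (c,d) lies in no bag, so the decomposition is invalid.

No — edge (c,d) lies in no bag.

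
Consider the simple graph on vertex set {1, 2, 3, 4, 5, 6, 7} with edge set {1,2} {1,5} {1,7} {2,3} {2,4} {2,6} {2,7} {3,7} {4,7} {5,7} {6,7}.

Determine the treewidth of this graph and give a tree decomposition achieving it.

Each bag holds 3 vertices, so the decomposition has width 2, which upper-bounds the treewidth. On the other hand G contains the 3-clique {1, 2, 7}. A clique must lie in a single bag of any decomposition, so no decomposition can have width below 2. The upper and lower bounds meet at 2, so that is the treewidth.

Treewidth 2.
One such decomposition:
Bags: B1 = {1, 5, 7}  B2 = {1, 2, 7}  B3 = {2, 4, 7}  B4 = {2, 6, 7}  B5 = {2, 3, 7}
Tree: B1–B2, B2–B3, B3–B4, B2–B5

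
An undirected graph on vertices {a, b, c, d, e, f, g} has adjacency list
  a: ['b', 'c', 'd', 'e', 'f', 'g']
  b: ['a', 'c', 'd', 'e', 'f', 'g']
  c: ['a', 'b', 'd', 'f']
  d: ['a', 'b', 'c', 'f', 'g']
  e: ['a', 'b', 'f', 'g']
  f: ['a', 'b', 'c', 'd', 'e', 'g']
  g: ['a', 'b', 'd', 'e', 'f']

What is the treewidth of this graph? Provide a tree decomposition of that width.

Each bag holds 5 vertices, so the decomposition has width 4, which upper-bounds the treewidth. For the lower bound, the 5 vertices {a, b, d, f, g} are pairwise adjacent, and any tree decomposition puts a clique entirely inside one bag — forcing width ≥ 4. Combining the bounds, tw(G) = 4.

Treewidth 4.
One such decomposition:
Bags: B1 = {a, b, c, d, f}  B2 = {a, b, d, f, g}  B3 = {a, b, e, f, g}
Tree: B1–B2, B2–B3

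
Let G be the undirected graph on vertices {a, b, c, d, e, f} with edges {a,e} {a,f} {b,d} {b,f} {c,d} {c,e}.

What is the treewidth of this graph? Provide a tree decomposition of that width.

Treewidth 2.
One optimal decomposition is:
Bags: B1 = {a, c, e}  B2 = {a, c, d}  B3 = {a, b, d}  B4 = {a, b, f}
Tree: B1–B2, B2–B3, B3–B4

Every bag has size at most 3, so the width is 3 − 1 = 2 and tw(G) ≤ 2. For the lower bound, G contains the cycle a–e–c–d–b–f–a, so G is not a forest; only forests have treewidth ≤ 1, hence tw(G) ≥ 2. Therefore the treewidth is 2.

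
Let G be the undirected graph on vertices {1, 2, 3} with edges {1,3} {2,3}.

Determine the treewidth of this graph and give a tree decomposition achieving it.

Treewidth 1.
Bags: B1 = {2, 3}  B2 = {1, 3}
Tree: B1–B2

The largest bag has 2 vertices, giving width 1; this decomposition certifies tw(G) ≤ 1. G has an edge, so its treewidth is at least 1. Combining the bounds, tw(G) = 1.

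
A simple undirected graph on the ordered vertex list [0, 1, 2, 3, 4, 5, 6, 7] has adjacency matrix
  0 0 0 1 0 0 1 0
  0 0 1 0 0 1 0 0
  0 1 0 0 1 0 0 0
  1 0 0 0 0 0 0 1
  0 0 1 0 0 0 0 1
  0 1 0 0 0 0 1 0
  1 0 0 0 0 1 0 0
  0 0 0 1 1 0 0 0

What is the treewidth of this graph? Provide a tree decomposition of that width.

Every bag has size at most 3, so the width is 3 − 1 = 2 and tw(G) ≤ 2. For the lower bound, G contains the cycle 5–6–0–3–7–4–2–1–5, so G is not a forest; only forests have treewidth ≤ 1, hence tw(G) ≥ 2. Therefore the treewidth is 2.

Treewidth 2.
One optimal decomposition is:
Bags: B1 = {0, 5, 6}  B2 = {0, 3, 5}  B3 = {3, 5, 7}  B4 = {4, 5, 7}  B5 = {2, 4, 5}  B6 = {1, 2, 5}
Tree: B1–B2, B2–B3, B3–B4, B4–B5, B5–B6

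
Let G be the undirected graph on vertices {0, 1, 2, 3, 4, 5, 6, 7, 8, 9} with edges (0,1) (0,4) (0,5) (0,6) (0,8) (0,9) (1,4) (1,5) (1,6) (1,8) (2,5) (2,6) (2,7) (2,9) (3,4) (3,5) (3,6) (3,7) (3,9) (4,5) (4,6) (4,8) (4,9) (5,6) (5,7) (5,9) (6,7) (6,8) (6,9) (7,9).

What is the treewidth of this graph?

4

A width-4 tree decomposition is:
Bags: B1 = {0, 1, 4, 5, 6}  B2 = {0, 4, 5, 6, 9}  B3 = {3, 4, 5, 6, 9}  B4 = {0, 1, 4, 6, 8}  B5 = {3, 5, 6, 7, 9}  B6 = {2, 5, 6, 7, 9}
Tree: B1–B2, B2–B3, B1–B4, B3–B5, B5–B6
Every bag has size at most 5, so the width is 5 − 1 = 4 and tw(G) ≤ 4. Conversely, {0, 1, 4, 6, 8} is a clique of size 5, and the vertices of any clique must share a bag in every tree decomposition; so some bag has ≥ 5 vertices and tw(G) ≥ 4. Hence tw(G) = 4 exactly.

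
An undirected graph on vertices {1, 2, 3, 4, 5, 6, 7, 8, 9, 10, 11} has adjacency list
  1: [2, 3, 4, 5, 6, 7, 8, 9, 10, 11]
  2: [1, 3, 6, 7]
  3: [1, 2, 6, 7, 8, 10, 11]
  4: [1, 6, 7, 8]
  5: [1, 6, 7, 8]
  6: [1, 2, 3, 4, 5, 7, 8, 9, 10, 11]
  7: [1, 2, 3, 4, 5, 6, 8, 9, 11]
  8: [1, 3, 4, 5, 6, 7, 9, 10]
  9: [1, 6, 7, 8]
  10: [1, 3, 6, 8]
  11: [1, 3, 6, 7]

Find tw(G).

4

A width-4 tree decomposition is:
Bags: B1 = {1, 4, 6, 7, 8}  B2 = {1, 3, 6, 7, 8}  B3 = {1, 2, 3, 6, 7}  B4 = {1, 3, 6, 7, 11}  B5 = {1, 6, 7, 8, 9}  B6 = {1, 3, 6, 8, 10}  B7 = {1, 5, 6, 7, 8}
Tree: B1–B2, B2–B3, B3–B4, B1–B5, B2–B6, B5–B7
The largest bag has 5 vertices, giving width 4; this decomposition certifies tw(G) ≤ 4. Conversely, {1, 3, 6, 8, 10} is a clique of size 5, and the vertices of any clique must share a bag in every tree decomposition; so some bag has ≥ 5 vertices and tw(G) ≥ 4. The upper and lower bounds meet at 4, so that is the treewidth.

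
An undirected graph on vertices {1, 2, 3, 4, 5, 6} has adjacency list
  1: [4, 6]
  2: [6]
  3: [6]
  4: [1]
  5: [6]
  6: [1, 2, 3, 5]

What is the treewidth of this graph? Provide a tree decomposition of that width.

Each bag holds 2 vertices, so the decomposition has width 1, which upper-bounds the treewidth. Since G has at least one edge (e.g. 6–3), it is not an edgeless graph, so tw(G) ≥ 1. Combining the bounds, tw(G) = 1.

Treewidth 1.
One optimal decomposition is:
Bags: B1 = {3, 6}  B2 = {1, 6}  B3 = {5, 6}  B4 = {2, 6}  B5 = {1, 4}
Tree: B1–B2, B1–B3, B3–B4, B2–B5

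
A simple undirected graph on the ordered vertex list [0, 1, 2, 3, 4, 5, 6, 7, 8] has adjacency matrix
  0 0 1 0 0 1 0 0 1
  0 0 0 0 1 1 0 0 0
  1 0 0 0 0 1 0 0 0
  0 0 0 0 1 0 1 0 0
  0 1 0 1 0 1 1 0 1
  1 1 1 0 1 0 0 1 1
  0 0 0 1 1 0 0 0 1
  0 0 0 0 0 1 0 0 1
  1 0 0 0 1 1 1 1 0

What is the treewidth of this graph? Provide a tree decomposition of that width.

Treewidth 2.
One optimal decomposition is:
Bags: B1 = {4, 5, 8}  B2 = {1, 4, 5}  B3 = {0, 5, 8}  B4 = {4, 6, 8}  B5 = {3, 4, 6}  B6 = {0, 2, 5}  B7 = {5, 7, 8}
Tree: B1–B2, B1–B3, B1–B4, B4–B5, B3–B6, B3–B7

Every bag has size at most 3, so the width is 3 − 1 = 2 and tw(G) ≤ 2. Conversely, {3, 4, 6} is a clique of size 3, and the vertices of any clique must share a bag in every tree decomposition; so some bag has ≥ 3 vertices and tw(G) ≥ 2. Combining the bounds, tw(G) = 2.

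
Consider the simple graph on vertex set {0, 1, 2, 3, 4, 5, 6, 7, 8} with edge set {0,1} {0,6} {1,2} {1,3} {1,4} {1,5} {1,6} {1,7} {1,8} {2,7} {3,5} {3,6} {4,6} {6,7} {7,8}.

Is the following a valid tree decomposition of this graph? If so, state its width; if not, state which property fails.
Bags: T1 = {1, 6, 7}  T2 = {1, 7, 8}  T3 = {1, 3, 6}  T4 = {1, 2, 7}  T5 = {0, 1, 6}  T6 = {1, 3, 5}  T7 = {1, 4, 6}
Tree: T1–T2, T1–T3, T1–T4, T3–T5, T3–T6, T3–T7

Checking the three conditions: (i) the bags cover all of {0, 1, 2, 3, 4, 5, 6, 7, 8}; (ii) for each edge, some bag contains both endpoints; (iii) the bags containing any fixed vertex form a subtree. All hold, so the decomposition is valid with width 3 − 1 = 2.

Yes; width 2.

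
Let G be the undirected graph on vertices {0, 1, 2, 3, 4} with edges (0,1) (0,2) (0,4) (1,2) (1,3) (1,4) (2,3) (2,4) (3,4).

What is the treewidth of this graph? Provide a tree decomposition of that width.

Treewidth 3.
One optimal decomposition is:
Bags: B1 = {1, 2, 3, 4}  B2 = {0, 1, 2, 4}
Tree: B1–B2

Each bag holds 4 vertices, so the decomposition has width 3, which upper-bounds the treewidth. For the lower bound, the 4 vertices {0, 1, 2, 4} are pairwise adjacent, and any tree decomposition puts a clique entirely inside one bag — forcing width ≥ 3. The upper and lower bounds meet at 3, so that is the treewidth.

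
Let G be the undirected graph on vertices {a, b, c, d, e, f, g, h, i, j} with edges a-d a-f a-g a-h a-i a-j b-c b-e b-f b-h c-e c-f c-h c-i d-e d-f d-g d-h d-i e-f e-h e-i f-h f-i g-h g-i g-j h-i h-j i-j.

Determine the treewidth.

4

A width-4 tree decomposition is:
Bags: B1 = {a, d, f, h, i}  B2 = {a, d, g, h, i}  B3 = {a, g, h, i, j}  B4 = {d, e, f, h, i}  B5 = {c, e, f, h, i}  B6 = {b, c, e, f, h}
Tree: B1–B2, B2–B3, B1–B4, B4–B5, B5–B6
Every bag has size at most 5, so the width is 5 − 1 = 4 and tw(G) ≤ 4. Conversely, {b, c, e, f, h} is a clique of size 5, and the vertices of any clique must share a bag in every tree decomposition; so some bag has ≥ 5 vertices and tw(G) ≥ 4. Therefore the treewidth is 4.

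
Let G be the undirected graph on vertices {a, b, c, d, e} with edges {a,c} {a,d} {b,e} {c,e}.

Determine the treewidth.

A width-1 tree decomposition is:
Bags: B1 = {a, d}  B2 = {a, c}  B3 = {c, e}  B4 = {b, e}
Tree: B1–B2, B2–B3, B3–B4
Every bag has size at most 2, so the width is 2 − 1 = 1 and tw(G) ≤ 1. Any graph with an edge has treewidth ≥ 1, and G has the edge d–a. Combining the bounds, tw(G) = 1.

1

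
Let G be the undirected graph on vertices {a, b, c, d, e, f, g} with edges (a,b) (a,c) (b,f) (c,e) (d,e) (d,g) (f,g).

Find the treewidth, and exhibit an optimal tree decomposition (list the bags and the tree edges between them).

Treewidth 2.
Bags: B1 = {d, e, g}  B2 = {e, f, g}  B3 = {b, e, f}  B4 = {a, b, e}  B5 = {a, c, e}
Tree: B1–B2, B2–B3, B3–B4, B4–B5

The largest bag has 3 vertices, giving width 2; this decomposition certifies tw(G) ≤ 2. For the lower bound, G contains the cycle e–d–g–f–b–a–c–e, so G is not a forest; only forests have treewidth ≤ 1, hence tw(G) ≥ 2. Therefore the treewidth is 2.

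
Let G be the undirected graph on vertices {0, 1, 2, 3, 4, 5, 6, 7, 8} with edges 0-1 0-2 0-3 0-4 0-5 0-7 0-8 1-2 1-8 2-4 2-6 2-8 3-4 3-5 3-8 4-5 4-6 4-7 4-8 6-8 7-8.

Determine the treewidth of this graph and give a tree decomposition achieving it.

Treewidth 3.
One optimal decomposition is:
Bags: B1 = {0, 3, 4, 8}  B2 = {0, 2, 4, 8}  B3 = {2, 4, 6, 8}  B4 = {0, 1, 2, 8}  B5 = {0, 3, 4, 5}  B6 = {0, 4, 7, 8}
Tree: B1–B2, B2–B3, B2–B4, B1–B5, B2–B6

Every bag has size at most 4, so the width is 4 − 1 = 3 and tw(G) ≤ 3. Conversely, {0, 1, 2, 8} is a clique of size 4, and the vertices of any clique must share a bag in every tree decomposition; so some bag has ≥ 4 vertices and tw(G) ≥ 3. Therefore the treewidth is 3.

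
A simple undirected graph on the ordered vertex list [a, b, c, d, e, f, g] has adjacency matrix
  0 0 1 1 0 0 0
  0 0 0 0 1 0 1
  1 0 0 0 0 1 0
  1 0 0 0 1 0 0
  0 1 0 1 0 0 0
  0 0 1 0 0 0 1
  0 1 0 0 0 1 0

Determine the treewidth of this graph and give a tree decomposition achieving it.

Treewidth 2.
One optimal decomposition is:
Bags: B1 = {a, c, d}  B2 = {c, d, f}  B3 = {d, f, g}  B4 = {b, d, g}  B5 = {b, d, e}
Tree: B1–B2, B2–B3, B3–B4, B4–B5

Each bag holds 3 vertices, so the decomposition has width 2, which upper-bounds the treewidth. For the lower bound, G contains the cycle d–a–c–f–g–b–e–d, so G is not a forest; only forests have treewidth ≤ 1, hence tw(G) ≥ 2. Therefore the treewidth is 2.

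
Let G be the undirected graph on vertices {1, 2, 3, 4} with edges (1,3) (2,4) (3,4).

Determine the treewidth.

A width-1 tree decomposition is:
Bags: B1 = {1, 3}  B2 = {3, 4}  B3 = {2, 4}
Tree: B1–B2, B2–B3
Every bag has size at most 2, so the width is 2 − 1 = 1 and tw(G) ≤ 1. Any graph with an edge has treewidth ≥ 1, and G has the edge 1–3. Therefore the treewidth is 1.

1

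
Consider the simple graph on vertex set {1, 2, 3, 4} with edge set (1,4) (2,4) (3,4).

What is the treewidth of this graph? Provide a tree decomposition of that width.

Each bag holds 2 vertices, so the decomposition has width 1, which upper-bounds the treewidth. Since G has at least one edge (e.g. 3–4), it is not an edgeless graph, so tw(G) ≥ 1. The upper and lower bounds meet at 1, so that is the treewidth.

Treewidth 1.
Bags: B1 = {3, 4}  B2 = {1, 4}  B3 = {2, 4}
Tree: B1–B2, B1–B3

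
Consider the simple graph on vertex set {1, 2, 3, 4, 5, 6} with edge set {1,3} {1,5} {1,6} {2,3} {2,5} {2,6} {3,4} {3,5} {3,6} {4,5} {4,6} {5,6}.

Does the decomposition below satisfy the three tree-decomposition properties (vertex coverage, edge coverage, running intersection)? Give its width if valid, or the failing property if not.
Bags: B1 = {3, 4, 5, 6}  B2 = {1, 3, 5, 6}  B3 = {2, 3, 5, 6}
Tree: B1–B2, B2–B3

Yes; width 3.

Every vertex of G appears in some bag (union = {1, 2, 3, 4, 5, 6}); every edge is covered by a bag; and for each vertex v the set of bags containing v is connected in the bag tree. The decomposition is therefore valid. The largest bag has 4 vertices, so the width is 3.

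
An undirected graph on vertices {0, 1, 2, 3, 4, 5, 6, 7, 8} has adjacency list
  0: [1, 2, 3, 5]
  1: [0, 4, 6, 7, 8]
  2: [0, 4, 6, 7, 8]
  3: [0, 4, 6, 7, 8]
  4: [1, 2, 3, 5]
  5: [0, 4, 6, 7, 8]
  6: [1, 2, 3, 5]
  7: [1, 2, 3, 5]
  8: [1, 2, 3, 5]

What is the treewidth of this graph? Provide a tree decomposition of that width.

Treewidth 4.
One optimal decomposition is:
Bags: B1 = {1, 2, 3, 5, 7}  B2 = {0, 1, 2, 3, 5}  B3 = {1, 2, 3, 5, 6}  B4 = {1, 2, 3, 4, 5}  B5 = {1, 2, 3, 5, 8}
Tree: B1–B2, B2–B3, B3–B4, B4–B5

The largest bag has 5 vertices, giving width 4; this decomposition certifies tw(G) ≤ 4. For the lower bound: the 5 vertex sets {5,7}, {0,2}, {1,6}, {3}, {4} are disjoint, each induces a connected subgraph, and every pair is joined by at least one edge of G. Contracting each set to a single vertex therefore yields K_{5} as a minor, and since treewidth is minor-monotone, tw(G) ≥ tw(K_{5}) = 4. The upper and lower bounds meet at 4, so that is the treewidth.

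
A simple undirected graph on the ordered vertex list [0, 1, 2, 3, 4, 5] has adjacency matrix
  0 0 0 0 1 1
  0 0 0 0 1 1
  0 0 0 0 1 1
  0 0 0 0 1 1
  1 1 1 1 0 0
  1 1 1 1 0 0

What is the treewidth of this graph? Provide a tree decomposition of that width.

Every bag has size at most 3, so the width is 3 − 1 = 2 and tw(G) ≤ 2. Since 4–1–5–0–4 is a cycle in G, G is not acyclic. Forests are exactly the graphs of treewidth ≤ 1, so tw(G) ≥ 2. The upper and lower bounds meet at 2, so that is the treewidth.

Treewidth 2.
One optimal decomposition is:
Bags: B1 = {1, 4, 5}  B2 = {0, 4, 5}  B3 = {2, 4, 5}  B4 = {3, 4, 5}
Tree: B1–B2, B2–B3, B3–B4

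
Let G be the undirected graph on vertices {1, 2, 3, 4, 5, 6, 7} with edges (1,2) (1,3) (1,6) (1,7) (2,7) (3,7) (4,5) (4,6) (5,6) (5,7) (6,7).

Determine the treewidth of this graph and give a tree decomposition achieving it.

Every bag has size at most 3, so the width is 3 − 1 = 2 and tw(G) ≤ 2. Conversely, {4, 5, 6} is a clique of size 3, and the vertices of any clique must share a bag in every tree decomposition; so some bag has ≥ 3 vertices and tw(G) ≥ 2. Hence tw(G) = 2 exactly.

Treewidth 2.
One such decomposition:
Bags: B1 = {1, 6, 7}  B2 = {1, 2, 7}  B3 = {5, 6, 7}  B4 = {4, 5, 6}  B5 = {1, 3, 7}
Tree: B1–B2, B1–B3, B3–B4, B2–B5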